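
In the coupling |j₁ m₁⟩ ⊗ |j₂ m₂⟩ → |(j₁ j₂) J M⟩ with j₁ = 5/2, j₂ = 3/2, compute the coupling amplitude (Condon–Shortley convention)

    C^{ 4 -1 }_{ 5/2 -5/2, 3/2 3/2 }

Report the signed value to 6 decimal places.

j₁+j₂−J=0  J+j₁−j₂=5  J−j₁+j₂=3  j₁+j₂+J+1=9
(j₁±m₁, j₂±m₂, J±M) = (0,5,3,0,3,5)
P² = 64800/7
sum k=0..0:
  [0] +1/720 = 1/720
S = 1/720
C² = P²·S² = 1/56 ; C = +0.133631

+√(1/56) ≈ +0.133631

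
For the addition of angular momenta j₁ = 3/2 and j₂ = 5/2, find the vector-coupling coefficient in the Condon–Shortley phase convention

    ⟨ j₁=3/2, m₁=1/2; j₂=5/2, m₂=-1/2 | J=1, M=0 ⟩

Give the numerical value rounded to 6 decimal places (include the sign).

j₁+j₂−J=3  J+j₁−j₂=0  J−j₁+j₂=2  j₁+j₂+J+1=6
(j₁±m₁, j₂±m₂, J±M) = (2,1,2,3,1,1)
P² = 6/5
sum k=1..1:
  [1] −1/2 = -1/2
S = -1/2
C² = P²·S² = 3/10 ; C = -0.547723

−√(3/10) = -0.547723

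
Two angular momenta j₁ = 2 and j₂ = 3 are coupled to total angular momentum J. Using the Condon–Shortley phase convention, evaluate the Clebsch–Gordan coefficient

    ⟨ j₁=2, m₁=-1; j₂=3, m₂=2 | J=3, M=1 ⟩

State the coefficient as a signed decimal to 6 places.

triangle: 2!×2!×4!/9! = 96/362880
(j±m)!: 1!×3!×5!×1!×4!×2! = 34560
prefactor² = (2J+1)×Δ×N² = 64
  k=1: −1/(1!×1!×2!×4!×0!×0!) = -1/48
  k=2: +1/(2!×0!×1!×3!×1!×1!) = 1/12
Σ = 1/16  ⇒  CG² = 64×1/16² = 1/4
CG = +√(1/4) = +0.500000

+√(1/4) ≈ +0.500000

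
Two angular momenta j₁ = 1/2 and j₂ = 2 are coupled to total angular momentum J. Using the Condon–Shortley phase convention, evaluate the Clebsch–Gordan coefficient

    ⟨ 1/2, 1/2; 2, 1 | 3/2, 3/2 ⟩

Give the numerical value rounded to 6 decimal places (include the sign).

+0.447214

triangle: 1!·0!·3!/5! = 6/120
(j±m)!: 1!·0!·3!·1!·3!·0! = 36
prefactor² = (2J+1)·Δ·N² = 36/5
  k=0: +1/(0!·1!·0!·3!·0!·0!) = 1/6
Σ = 1/6  ⇒  CG² = 36/5·1/6² = 1/5
CG = +√(1/5) = +0.447214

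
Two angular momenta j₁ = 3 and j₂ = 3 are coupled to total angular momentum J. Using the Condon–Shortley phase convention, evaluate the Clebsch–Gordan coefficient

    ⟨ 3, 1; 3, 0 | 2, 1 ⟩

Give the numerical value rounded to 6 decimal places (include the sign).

√[5·4!2!2!/9! · 4!2!3!3!3!1!] = √(96/7)
  +(−1)^1/∏(1,3,1,2,1,0)! = -1/12  (running -1/12)
  +(−1)^2/∏(2,2,0,1,2,1)! = 1/8  (running 1/24)
⟨..|..⟩ = √(96/7)·(1/24) = +0.154303

+0.154303  (= +√(1/42))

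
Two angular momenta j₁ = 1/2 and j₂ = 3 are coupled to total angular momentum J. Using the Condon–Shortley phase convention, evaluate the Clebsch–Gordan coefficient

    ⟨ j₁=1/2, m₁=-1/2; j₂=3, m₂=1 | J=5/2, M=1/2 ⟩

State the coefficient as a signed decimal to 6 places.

triangle: 1!·0!·5!/7! = 120/5040
(j±m)!: 0!·1!·4!·2!·3!·2! = 576
prefactor² = (2J+1)·Δ·N² = 576/7
  k=1: −1/(1!·0!·0!·3!·0!·2!) = -1/12
Σ = -1/12  ⇒  CG² = 576/7·(-1/12)² = 4/7
CG = −√(4/7) = -0.755929

−√(4/7) = -0.755929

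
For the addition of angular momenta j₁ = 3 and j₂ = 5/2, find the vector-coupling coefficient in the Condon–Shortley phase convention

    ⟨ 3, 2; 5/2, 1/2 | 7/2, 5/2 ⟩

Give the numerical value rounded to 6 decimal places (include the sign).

j₁+j₂−J=2  J+j₁−j₂=4  J−j₁+j₂=3  j₁+j₂+J+1=10
(j₁±m₁, j₂±m₂, J±M) = (5,1,3,2,6,1)
P² = 4608/7
sum k=0..1:
  [0] +1/72 = 1/72
  [1] −1/48 = -1/48
S = -1/144
C² = P²·S² = 2/63 ; C = -0.178174

−√(2/63) ≈ -0.178174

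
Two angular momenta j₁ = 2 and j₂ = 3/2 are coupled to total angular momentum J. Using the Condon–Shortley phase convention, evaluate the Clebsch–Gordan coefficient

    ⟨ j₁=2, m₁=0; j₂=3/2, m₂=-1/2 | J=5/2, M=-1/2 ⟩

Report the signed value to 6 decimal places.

+0.292770  (= +√(3/35))

j₁+j₂−J=1  J+j₁−j₂=3  J−j₁+j₂=2  j₁+j₂+J+1=7
(j₁±m₁, j₂±m₂, J±M) = (2,2,1,2,2,3)
P² = 48/35
sum k=0..1:
  [0] +1/2 = 1/2
  [1] −1/4 = -1/4
S = 1/4
C² = P²·S² = 3/35 ; C = +0.292770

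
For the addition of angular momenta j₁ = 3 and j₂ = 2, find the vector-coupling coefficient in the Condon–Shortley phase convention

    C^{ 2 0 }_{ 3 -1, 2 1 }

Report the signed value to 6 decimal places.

j₁+j₂−J=3  J+j₁−j₂=3  J−j₁+j₂=1  j₁+j₂+J+1=8
(j₁±m₁, j₂±m₂, J±M) = (2,4,3,1,2,2)
P² = 36/7
sum k=2..3:
  [2] +1/4 = 1/4
  [3] −1/12 = -1/12
S = 1/6
C² = P²·S² = 1/7 ; C = +0.377964

+0.377964  (= +√(1/7))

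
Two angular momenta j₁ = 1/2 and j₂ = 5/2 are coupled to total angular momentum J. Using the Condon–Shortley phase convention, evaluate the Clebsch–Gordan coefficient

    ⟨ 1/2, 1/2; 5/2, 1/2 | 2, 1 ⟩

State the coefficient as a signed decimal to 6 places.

+√(1/3) = +0.577350

triangle: 1!×0!×4!/6! = 24/720
(j±m)!: 1!×0!×3!×2!×3!×1! = 72
prefactor² = (2J+1)×Δ×N² = 12
  k=0: +1/(0!×1!×0!×3!×0!×1!) = 1/6
Σ = 1/6  ⇒  CG² = 12×1/6² = 1/3
CG = +√(1/3) = +0.577350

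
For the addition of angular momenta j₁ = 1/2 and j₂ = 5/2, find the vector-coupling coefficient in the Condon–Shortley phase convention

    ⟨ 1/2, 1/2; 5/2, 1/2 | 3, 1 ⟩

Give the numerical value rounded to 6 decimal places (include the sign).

+√(2/3) ≈ +0.816497

j₁+j₂−J=0  J+j₁−j₂=1  J−j₁+j₂=5  j₁+j₂+J+1=7
(j₁±m₁, j₂±m₂, J±M) = (1,0,3,2,4,2)
P² = 96
sum k=0..0:
  [0] +1/12 = 1/12
S = 1/12
C² = P²·S² = 2/3 ; C = +0.816497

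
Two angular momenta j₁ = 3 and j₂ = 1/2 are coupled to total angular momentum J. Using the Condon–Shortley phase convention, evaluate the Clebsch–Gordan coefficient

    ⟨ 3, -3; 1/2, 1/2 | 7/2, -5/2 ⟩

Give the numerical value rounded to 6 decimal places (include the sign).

triangle: 0!*6!*1!/8! = 720/40320
(j±m)!: 0!*6!*1!*0!*1!*6! = 518400
prefactor² = (2J+1)*Δ*N² = 518400/7
  k=0: +1/(0!*0!*6!*1!*0!*0!) = 1/720
Σ = 1/720  ⇒  CG² = 518400/7*1/720² = 1/7
CG = +√(1/7) = +0.377964

+0.377964  (= +√(1/7))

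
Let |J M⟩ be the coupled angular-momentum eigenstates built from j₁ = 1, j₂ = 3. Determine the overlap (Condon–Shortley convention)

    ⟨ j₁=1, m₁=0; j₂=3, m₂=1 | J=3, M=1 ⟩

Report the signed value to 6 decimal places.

j₁+j₂−J=1  J+j₁−j₂=1  J−j₁+j₂=5  j₁+j₂+J+1=8
(j₁±m₁, j₂±m₂, J±M) = (1,1,4,2,4,2)
P² = 48
sum k=0..1:
  [0] +1/24 = 1/24
  [1] −1/12 = -1/12
S = -1/24
C² = P²·S² = 1/12 ; C = -0.288675

−√(1/12) ≈ -0.288675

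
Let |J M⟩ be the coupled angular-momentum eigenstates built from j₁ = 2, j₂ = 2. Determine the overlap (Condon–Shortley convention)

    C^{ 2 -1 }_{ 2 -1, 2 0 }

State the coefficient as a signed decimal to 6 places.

-0.267261  (= −√(1/14))

triangle: 2!×2!×2!/7! = 8/5040
(j±m)!: 1!×3!×2!×2!×1!×3! = 144
prefactor² = (2J+1)×Δ×N² = 8/7
  k=1: −1/(1!×1!×2!×1!×0!×1!) = -1/2
  k=2: +1/(2!×0!×1!×0!×1!×2!) = 1/4
Σ = -1/4  ⇒  CG² = 8/7×(-1/4)² = 1/14
CG = −√(1/14) = -0.267261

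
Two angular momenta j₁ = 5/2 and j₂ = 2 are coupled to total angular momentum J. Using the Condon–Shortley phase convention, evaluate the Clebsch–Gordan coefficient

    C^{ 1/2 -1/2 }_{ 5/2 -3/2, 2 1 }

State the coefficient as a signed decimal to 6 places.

triangle: 4!*1!*0!/6! = 24/720
(j±m)!: 1!*4!*3!*1!*0!*1! = 144
prefactor² = (2J+1)*Δ*N² = 48/5
  k=3: −1/(3!*1!*1!*0!*0!*0!) = -1/6
Σ = -1/6  ⇒  CG² = 48/5*(-1/6)² = 4/15
CG = −√(4/15) = -0.516398

-0.516398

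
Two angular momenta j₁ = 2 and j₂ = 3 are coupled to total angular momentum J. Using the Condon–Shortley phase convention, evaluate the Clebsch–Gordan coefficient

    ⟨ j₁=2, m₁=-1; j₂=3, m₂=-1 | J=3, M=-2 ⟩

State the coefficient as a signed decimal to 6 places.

-0.500000

triangle: 2!×2!×4!/9! = 96/362880
(j±m)!: 1!×3!×2!×4!×1!×5! = 34560
prefactor² = (2J+1)×Δ×N² = 64
  k=1: −1/(1!×1!×2!×1!×0!×3!) = -1/12
  k=2: +1/(2!×0!×1!×0!×1!×4!) = 1/48
Σ = -1/16  ⇒  CG² = 64×(-1/16)² = 1/4
CG = −√(1/4) = -0.500000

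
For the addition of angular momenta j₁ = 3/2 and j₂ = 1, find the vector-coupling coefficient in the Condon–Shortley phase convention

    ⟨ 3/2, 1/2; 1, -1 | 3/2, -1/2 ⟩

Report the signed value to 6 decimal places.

j₁+j₂−J=1  J+j₁−j₂=2  J−j₁+j₂=1  j₁+j₂+J+1=5
(j₁±m₁, j₂±m₂, J±M) = (2,1,0,2,1,2)
P² = 8/15
sum k=0..0:
  [0] +1/1 = 1
S = 1
C² = P²·S² = 8/15 ; C = +0.730297

+√(8/15) = +0.730297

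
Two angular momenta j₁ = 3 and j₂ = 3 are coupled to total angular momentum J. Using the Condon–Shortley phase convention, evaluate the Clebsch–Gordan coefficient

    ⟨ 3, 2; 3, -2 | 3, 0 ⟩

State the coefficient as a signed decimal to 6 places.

+0.408248  (= +√(1/6))

√[7·3!3!3!/10! · 5!1!1!5!3!3!] = √(216)
  +(−1)^0/∏(0,3,1,1,2,2)! = 1/24  (running 1/24)
  +(−1)^1/∏(1,2,0,0,3,3)! = -1/72  (running 1/36)
⟨..|..⟩ = √(216)·(1/36) = +0.408248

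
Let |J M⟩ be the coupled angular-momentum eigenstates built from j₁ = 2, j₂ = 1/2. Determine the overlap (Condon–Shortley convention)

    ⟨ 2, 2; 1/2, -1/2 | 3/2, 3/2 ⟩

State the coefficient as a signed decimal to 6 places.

triangle: 1!×3!×0!/5! = 6/120
(j±m)!: 4!×0!×0!×1!×3!×0! = 144
prefactor² = (2J+1)×Δ×N² = 144/5
  k=0: +1/(0!×1!×0!×0!×3!×0!) = 1/6
Σ = 1/6  ⇒  CG² = 144/5×1/6² = 4/5
CG = +√(4/5) = +0.894427

+√(4/5) = +0.894427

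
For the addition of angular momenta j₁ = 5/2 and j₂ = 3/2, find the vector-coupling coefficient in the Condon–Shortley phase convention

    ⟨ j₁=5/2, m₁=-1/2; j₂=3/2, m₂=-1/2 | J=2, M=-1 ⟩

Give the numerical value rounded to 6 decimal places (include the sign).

−√(25/84) = -0.545545

j₁+j₂−J=2  J+j₁−j₂=3  J−j₁+j₂=1  j₁+j₂+J+1=7
(j₁±m₁, j₂±m₂, J±M) = (2,3,1,2,1,3)
P² = 12/7
sum k=0..1:
  [0] +1/12 = 1/12
  [1] −1/2 = -1/2
S = -5/12
C² = P²·S² = 25/84 ; C = -0.545545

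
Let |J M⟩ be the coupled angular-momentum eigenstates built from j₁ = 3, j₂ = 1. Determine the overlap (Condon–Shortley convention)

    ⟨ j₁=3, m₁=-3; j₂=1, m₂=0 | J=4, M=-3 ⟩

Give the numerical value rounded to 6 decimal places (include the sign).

j₁+j₂−J=0  J+j₁−j₂=6  J−j₁+j₂=2  j₁+j₂+J+1=9
(j₁±m₁, j₂±m₂, J±M) = (0,6,1,1,1,7)
P² = 129600
sum k=0..0:
  [0] +1/720 = 1/720
S = 1/720
C² = P²·S² = 1/4 ; C = +0.500000

+√(1/4) ≈ +0.500000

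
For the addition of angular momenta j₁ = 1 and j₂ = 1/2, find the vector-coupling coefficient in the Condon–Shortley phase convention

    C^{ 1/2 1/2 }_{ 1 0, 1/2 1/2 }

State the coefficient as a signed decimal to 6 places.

−√(1/3) ≈ -0.577350

√[2·1!1!0!/3! · 1!1!1!0!1!0!] = √(1/3)
  +(−1)^1/∏(1,0,0,0,1,0)! = -1  (running -1)
⟨..|..⟩ = √(1/3)·(-1) = -0.577350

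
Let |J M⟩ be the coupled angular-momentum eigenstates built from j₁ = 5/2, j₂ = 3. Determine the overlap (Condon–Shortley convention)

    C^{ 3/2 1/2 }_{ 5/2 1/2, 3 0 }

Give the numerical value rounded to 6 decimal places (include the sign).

+√(4/35) = +0.338062

j₁+j₂−J=4  J+j₁−j₂=1  J−j₁+j₂=2  j₁+j₂+J+1=8
(j₁±m₁, j₂±m₂, J±M) = (3,2,3,3,2,1)
P² = 144/35
sum k=1..2:
  [1] −1/12 = -1/12
  [2] +1/4 = 1/4
S = 1/6
C² = P²·S² = 4/35 ; C = +0.338062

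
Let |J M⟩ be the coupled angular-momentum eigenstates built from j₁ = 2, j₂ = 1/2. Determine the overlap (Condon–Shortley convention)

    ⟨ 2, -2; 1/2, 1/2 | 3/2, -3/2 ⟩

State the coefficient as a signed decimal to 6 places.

j₁+j₂−J=1  J+j₁−j₂=3  J−j₁+j₂=0  j₁+j₂+J+1=5
(j₁±m₁, j₂±m₂, J±M) = (0,4,1,0,0,3)
P² = 144/5
sum k=1..1:
  [1] −1/6 = -1/6
S = -1/6
C² = P²·S² = 4/5 ; C = -0.894427

-0.894427  (= −√(4/5))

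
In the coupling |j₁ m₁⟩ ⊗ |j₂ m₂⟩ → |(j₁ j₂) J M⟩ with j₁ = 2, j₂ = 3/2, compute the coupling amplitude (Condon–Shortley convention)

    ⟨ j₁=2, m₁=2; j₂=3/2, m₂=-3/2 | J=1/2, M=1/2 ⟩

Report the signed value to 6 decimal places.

√[2·3!1!0!/5! · 4!0!0!3!1!0!] = √(72/5)
  +(−1)^0/∏(0,3,0,0,1,0)! = 1/6  (running 1/6)
⟨..|..⟩ = √(72/5)·(1/6) = +0.632456

+√(2/5) ≈ +0.632456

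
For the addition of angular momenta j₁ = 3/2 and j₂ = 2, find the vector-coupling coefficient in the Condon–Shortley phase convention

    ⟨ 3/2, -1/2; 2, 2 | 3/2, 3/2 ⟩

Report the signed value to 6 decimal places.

√[4·2!1!2!/6! · 1!2!4!0!3!0!] = √(32/5)
  +(−1)^2/∏(2,0,0,2,1,0)! = 1/4  (running 1/4)
⟨..|..⟩ = √(32/5)·(1/4) = +0.632456

+√(2/5) ≈ +0.632456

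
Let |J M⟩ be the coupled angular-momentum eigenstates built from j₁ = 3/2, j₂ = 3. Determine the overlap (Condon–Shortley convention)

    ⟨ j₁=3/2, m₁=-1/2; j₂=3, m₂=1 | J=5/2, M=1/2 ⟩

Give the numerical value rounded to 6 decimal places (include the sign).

-0.119523  (= −√(1/70))

j₁+j₂−J=2  J+j₁−j₂=1  J−j₁+j₂=4  j₁+j₂+J+1=8
(j₁±m₁, j₂±m₂, J±M) = (1,2,4,2,3,2)
P² = 288/35
sum k=1..2:
  [1] −1/6 = -1/6
  [2] +1/8 = 1/8
S = -1/24
C² = P²·S² = 1/70 ; C = -0.119523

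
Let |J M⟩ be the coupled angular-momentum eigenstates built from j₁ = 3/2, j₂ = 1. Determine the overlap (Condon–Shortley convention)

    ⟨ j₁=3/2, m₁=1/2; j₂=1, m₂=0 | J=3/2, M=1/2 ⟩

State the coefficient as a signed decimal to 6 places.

+√(1/15) = +0.258199

√[4·1!2!1!/5! · 2!1!1!1!2!1!] = √(4/15)
  +(−1)^0/∏(0,1,1,1,1,0)! = 1  (running 1)
  +(−1)^1/∏(1,0,0,0,2,1)! = -1/2  (running 1/2)
⟨..|..⟩ = √(4/15)·(1/2) = +0.258199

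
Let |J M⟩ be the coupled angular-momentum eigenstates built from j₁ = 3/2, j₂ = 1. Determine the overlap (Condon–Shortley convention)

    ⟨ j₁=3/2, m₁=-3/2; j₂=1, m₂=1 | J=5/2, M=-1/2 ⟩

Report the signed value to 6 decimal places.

triangle: 0!*3!*2!/6! = 12/720
(j±m)!: 0!*3!*2!*0!*2!*3! = 144
prefactor² = (2J+1)*Δ*N² = 72/5
  k=0: +1/(0!*0!*3!*2!*0!*0!) = 1/12
Σ = 1/12  ⇒  CG² = 72/5*1/12² = 1/10
CG = +√(1/10) = +0.316228

+0.316228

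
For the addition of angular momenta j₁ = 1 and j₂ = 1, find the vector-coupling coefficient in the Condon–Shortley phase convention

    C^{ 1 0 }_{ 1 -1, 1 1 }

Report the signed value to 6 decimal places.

−√(1/2) ≈ -0.707107

triangle: 1!×1!×1!/4! = 1/24
(j±m)!: 0!×2!×2!×0!×1!×1! = 4
prefactor² = (2J+1)×Δ×N² = 1/2
  k=1: −1/(1!×0!×1!×1!×0!×0!) = -1
Σ = -1  ⇒  CG² = 1/2×(-1)² = 1/2
CG = −√(1/2) = -0.707107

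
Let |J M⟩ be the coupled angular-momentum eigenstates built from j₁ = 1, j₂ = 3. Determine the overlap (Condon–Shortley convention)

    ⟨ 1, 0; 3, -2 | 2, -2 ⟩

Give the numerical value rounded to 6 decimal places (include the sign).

triangle: 2!×0!×4!/7! = 48/5040
(j±m)!: 1!×1!×1!×5!×0!×4! = 2880
prefactor² = (2J+1)×Δ×N² = 960/7
  k=1: −1/(1!×1!×0!×0!×0!×4!) = -1/24
Σ = -1/24  ⇒  CG² = 960/7×(-1/24)² = 5/21
CG = −√(5/21) = -0.487950

-0.487950  (= −√(5/21))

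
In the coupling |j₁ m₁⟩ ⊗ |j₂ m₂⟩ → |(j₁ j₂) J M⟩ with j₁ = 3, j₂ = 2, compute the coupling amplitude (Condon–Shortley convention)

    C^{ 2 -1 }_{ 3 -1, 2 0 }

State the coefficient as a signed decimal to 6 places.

+√(1/7) = +0.377964

j₁+j₂−J=3  J+j₁−j₂=3  J−j₁+j₂=1  j₁+j₂+J+1=8
(j₁±m₁, j₂±m₂, J±M) = (2,4,2,2,1,3)
P² = 36/7
sum k=1..2:
  [1] −1/12 = -1/12
  [2] +1/4 = 1/4
S = 1/6
C² = P²·S² = 1/7 ; C = +0.377964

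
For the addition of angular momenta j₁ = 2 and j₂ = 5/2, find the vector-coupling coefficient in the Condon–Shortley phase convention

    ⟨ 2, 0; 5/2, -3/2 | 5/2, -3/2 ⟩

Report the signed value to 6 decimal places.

-0.119523  (= −√(1/70))

triangle: 2!*2!*3!/8! = 24/40320
(j±m)!: 2!*2!*1!*4!*1!*4! = 2304
prefactor² = (2J+1)*Δ*N² = 288/35
  k=0: +1/(0!*2!*2!*1!*0!*2!) = 1/8
  k=1: −1/(1!*1!*1!*0!*1!*3!) = -1/6
Σ = -1/24  ⇒  CG² = 288/35*(-1/24)² = 1/70
CG = −√(1/70) = -0.119523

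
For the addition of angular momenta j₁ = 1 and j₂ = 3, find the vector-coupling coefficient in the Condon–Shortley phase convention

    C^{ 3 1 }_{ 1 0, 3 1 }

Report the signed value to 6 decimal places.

j₁+j₂−J=1  J+j₁−j₂=1  J−j₁+j₂=5  j₁+j₂+J+1=8
(j₁±m₁, j₂±m₂, J±M) = (1,1,4,2,4,2)
P² = 48
sum k=0..1:
  [0] +1/24 = 1/24
  [1] −1/12 = -1/12
S = -1/24
C² = P²·S² = 1/12 ; C = -0.288675

−√(1/12) ≈ -0.288675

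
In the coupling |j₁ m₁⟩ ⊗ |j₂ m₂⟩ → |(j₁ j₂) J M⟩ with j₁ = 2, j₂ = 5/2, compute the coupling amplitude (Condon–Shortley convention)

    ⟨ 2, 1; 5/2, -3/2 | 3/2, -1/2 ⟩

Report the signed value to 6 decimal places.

j₁+j₂−J=3  J+j₁−j₂=1  J−j₁+j₂=2  j₁+j₂+J+1=7
(j₁±m₁, j₂±m₂, J±M) = (3,1,1,4,1,2)
P² = 96/35
sum k=0..1:
  [0] +1/6 = 1/6
  [1] −1/4 = -1/4
S = -1/12
C² = P²·S² = 2/105 ; C = -0.138013

-0.138013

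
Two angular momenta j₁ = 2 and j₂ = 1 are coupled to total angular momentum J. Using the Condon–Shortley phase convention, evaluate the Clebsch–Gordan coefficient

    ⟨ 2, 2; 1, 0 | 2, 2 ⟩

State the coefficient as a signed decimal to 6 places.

√[5·1!3!1!/6! · 4!0!1!1!4!0!] = √(24)
  +(−1)^0/∏(0,1,0,1,3,0)! = 1/6  (running 1/6)
⟨..|..⟩ = √(24)·(1/6) = +0.816497

+√(2/3) ≈ +0.816497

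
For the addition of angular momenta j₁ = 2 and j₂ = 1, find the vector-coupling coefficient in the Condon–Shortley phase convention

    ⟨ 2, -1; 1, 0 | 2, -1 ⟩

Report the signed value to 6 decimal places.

−√(1/6) = -0.408248

triangle: 1!·3!·1!/6! = 6/720
(j±m)!: 1!·3!·1!·1!·1!·3! = 36
prefactor² = (2J+1)·Δ·N² = 3/2
  k=0: +1/(0!·1!·3!·1!·0!·0!) = 1/6
  k=1: −1/(1!·0!·2!·0!·1!·1!) = -1/2
Σ = -1/3  ⇒  CG² = 3/2·(-1/3)² = 1/6
CG = −√(1/6) = -0.408248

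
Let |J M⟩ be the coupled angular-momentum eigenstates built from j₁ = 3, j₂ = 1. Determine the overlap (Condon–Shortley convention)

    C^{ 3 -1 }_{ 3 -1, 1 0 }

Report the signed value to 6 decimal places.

j₁+j₂−J=1  J+j₁−j₂=5  J−j₁+j₂=1  j₁+j₂+J+1=8
(j₁±m₁, j₂±m₂, J±M) = (2,4,1,1,2,4)
P² = 48
sum k=0..1:
  [0] +1/24 = 1/24
  [1] −1/12 = -1/12
S = -1/24
C² = P²·S² = 1/12 ; C = -0.288675

-0.288675  (= −√(1/12))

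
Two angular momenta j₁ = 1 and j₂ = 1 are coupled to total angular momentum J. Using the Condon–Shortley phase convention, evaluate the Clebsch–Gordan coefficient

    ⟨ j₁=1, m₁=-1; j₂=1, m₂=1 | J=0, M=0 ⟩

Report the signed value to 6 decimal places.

j₁+j₂−J=2  J+j₁−j₂=0  J−j₁+j₂=0  j₁+j₂+J+1=3
(j₁±m₁, j₂±m₂, J±M) = (0,2,2,0,0,0)
P² = 4/3
sum k=2..2:
  [2] +1/2 = 1/2
S = 1/2
C² = P²·S² = 1/3 ; C = +0.577350

+0.577350  (= +√(1/3))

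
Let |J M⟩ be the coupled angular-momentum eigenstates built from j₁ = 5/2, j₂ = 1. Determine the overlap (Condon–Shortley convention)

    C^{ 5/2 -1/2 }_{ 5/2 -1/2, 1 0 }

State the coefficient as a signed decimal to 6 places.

triangle: 1!×4!×1!/7! = 24/5040
(j±m)!: 2!×3!×1!×1!×2!×3! = 144
prefactor² = (2J+1)×Δ×N² = 144/35
  k=0: +1/(0!×1!×3!×1!×1!×0!) = 1/6
  k=1: −1/(1!×0!×2!×0!×2!×1!) = -1/4
Σ = -1/12  ⇒  CG² = 144/35×(-1/12)² = 1/35
CG = −√(1/35) = -0.169031

−√(1/35) = -0.169031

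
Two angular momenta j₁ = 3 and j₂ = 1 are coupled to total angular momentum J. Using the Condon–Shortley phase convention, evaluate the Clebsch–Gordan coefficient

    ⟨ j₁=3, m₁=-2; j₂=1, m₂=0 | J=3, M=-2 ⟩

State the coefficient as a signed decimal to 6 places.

-0.577350

triangle: 1!*5!*1!/8! = 120/40320
(j±m)!: 1!*5!*1!*1!*1!*5! = 14400
prefactor² = (2J+1)*Δ*N² = 300
  k=0: +1/(0!*1!*5!*1!*0!*0!) = 1/120
  k=1: −1/(1!*0!*4!*0!*1!*1!) = -1/24
Σ = -1/30  ⇒  CG² = 300*(-1/30)² = 1/3
CG = −√(1/3) = -0.577350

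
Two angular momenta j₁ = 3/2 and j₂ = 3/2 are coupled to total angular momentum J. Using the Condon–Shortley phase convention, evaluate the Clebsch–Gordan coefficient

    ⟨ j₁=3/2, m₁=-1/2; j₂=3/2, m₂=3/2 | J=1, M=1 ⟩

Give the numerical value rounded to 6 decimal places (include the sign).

+0.547723  (= +√(3/10))

triangle: 2!·1!·1!/5! = 2/120
(j±m)!: 1!·2!·3!·0!·2!·0! = 24
prefactor² = (2J+1)·Δ·N² = 6/5
  k=2: +1/(2!·0!·0!·1!·1!·0!) = 1/2
Σ = 1/2  ⇒  CG² = 6/5·1/2² = 3/10
CG = +√(3/10) = +0.547723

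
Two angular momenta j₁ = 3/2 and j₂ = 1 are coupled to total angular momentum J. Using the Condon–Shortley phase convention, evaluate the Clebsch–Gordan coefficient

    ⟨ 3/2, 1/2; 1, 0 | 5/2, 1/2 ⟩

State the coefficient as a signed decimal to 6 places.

+0.774597  (= +√(3/5))

j₁+j₂−J=0  J+j₁−j₂=3  J−j₁+j₂=2  j₁+j₂+J+1=6
(j₁±m₁, j₂±m₂, J±M) = (2,1,1,1,3,2)
P² = 12/5
sum k=0..0:
  [0] +1/2 = 1/2
S = 1/2
C² = P²·S² = 3/5 ; C = +0.774597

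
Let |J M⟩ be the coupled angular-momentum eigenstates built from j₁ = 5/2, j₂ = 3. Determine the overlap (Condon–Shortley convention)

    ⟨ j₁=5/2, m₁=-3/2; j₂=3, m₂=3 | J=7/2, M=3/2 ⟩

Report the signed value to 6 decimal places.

+0.534522

triangle: 2!·3!·4!/10! = 288/3628800
(j±m)!: 1!·4!·6!·0!·5!·2! = 4147200
prefactor² = (2J+1)·Δ·N² = 18432/7
  k=2: +1/(2!·0!·2!·4!·1!·0!) = 1/96
Σ = 1/96  ⇒  CG² = 18432/7·1/96² = 2/7
CG = +√(2/7) = +0.534522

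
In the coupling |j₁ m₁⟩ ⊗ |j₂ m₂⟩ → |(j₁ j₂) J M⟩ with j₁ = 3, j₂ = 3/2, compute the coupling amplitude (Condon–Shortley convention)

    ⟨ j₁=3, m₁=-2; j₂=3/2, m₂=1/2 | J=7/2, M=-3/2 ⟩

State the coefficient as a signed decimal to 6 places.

√[8·1!5!2!/9! · 1!5!2!1!2!5!] = √(6400/21)
  +(−1)^0/∏(0,1,5,2,0,0)! = 1/240  (running 1/240)
  +(−1)^1/∏(1,0,4,1,1,1)! = -1/24  (running -3/80)
⟨..|..⟩ = √(6400/21)·(-3/80) = -0.654654

-0.654654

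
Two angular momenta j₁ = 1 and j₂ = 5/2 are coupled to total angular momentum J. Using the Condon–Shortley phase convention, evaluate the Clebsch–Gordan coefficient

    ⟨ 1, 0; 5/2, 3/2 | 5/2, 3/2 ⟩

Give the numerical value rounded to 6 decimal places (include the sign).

j₁+j₂−J=1  J+j₁−j₂=1  J−j₁+j₂=4  j₁+j₂+J+1=7
(j₁±m₁, j₂±m₂, J±M) = (1,1,4,1,4,1)
P² = 576/35
sum k=0..1:
  [0] +1/24 = 1/24
  [1] −1/6 = -1/6
S = -1/8
C² = P²·S² = 9/35 ; C = -0.507093

-0.507093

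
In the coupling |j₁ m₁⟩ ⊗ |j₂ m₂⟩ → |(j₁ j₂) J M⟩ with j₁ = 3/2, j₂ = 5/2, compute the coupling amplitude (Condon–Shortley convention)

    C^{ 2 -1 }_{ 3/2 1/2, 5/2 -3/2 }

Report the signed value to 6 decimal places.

j₁+j₂−J=2  J+j₁−j₂=1  J−j₁+j₂=3  j₁+j₂+J+1=7
(j₁±m₁, j₂±m₂, J±M) = (2,1,1,4,1,3)
P² = 24/7
sum k=0..1:
  [0] +1/4 = 1/4
  [1] −1/6 = -1/6
S = 1/12
C² = P²·S² = 1/42 ; C = +0.154303

+0.154303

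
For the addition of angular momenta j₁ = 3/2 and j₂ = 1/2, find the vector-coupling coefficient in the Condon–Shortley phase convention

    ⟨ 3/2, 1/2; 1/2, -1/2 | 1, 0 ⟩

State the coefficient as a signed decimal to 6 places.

+√(1/2) = +0.707107

√[3·1!2!0!/4! · 2!1!0!1!1!1!] = √(1/2)
  +(−1)^0/∏(0,1,1,0,1,0)! = 1  (running 1)
⟨..|..⟩ = √(1/2)·(1) = +0.707107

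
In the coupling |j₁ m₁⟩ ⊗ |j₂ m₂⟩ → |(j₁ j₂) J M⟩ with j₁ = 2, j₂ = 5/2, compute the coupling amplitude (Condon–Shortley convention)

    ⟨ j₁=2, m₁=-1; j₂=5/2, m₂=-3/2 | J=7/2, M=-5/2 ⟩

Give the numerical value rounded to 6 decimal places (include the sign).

triangle: 1!*3!*4!/9! = 144/362880
(j±m)!: 1!*3!*1!*4!*1!*6! = 103680
prefactor² = (2J+1)*Δ*N² = 2304/7
  k=0: +1/(0!*1!*3!*1!*0!*3!) = 1/36
  k=1: −1/(1!*0!*2!*0!*1!*4!) = -1/48
Σ = 1/144  ⇒  CG² = 2304/7*1/144² = 1/63
CG = +√(1/63) = +0.125988

+0.125988  (= +√(1/63))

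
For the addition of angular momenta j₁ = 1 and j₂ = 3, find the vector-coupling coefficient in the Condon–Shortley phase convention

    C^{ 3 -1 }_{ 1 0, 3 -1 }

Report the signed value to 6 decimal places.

+√(1/12) ≈ +0.288675

√[7·1!1!5!/8! · 1!1!2!4!2!4!] = √(48)
  +(−1)^0/∏(0,1,1,2,0,3)! = 1/12  (running 1/12)
  +(−1)^1/∏(1,0,0,1,1,4)! = -1/24  (running 1/24)
⟨..|..⟩ = √(48)·(1/24) = +0.288675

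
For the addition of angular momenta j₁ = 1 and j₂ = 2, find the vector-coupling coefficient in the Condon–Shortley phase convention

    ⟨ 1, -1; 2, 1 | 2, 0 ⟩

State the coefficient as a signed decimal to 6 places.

−√(1/2) = -0.707107

j₁+j₂−J=1  J+j₁−j₂=1  J−j₁+j₂=3  j₁+j₂+J+1=6
(j₁±m₁, j₂±m₂, J±M) = (0,2,3,1,2,2)
P² = 2
sum k=1..1:
  [1] −1/2 = -1/2
S = -1/2
C² = P²·S² = 1/2 ; C = -0.707107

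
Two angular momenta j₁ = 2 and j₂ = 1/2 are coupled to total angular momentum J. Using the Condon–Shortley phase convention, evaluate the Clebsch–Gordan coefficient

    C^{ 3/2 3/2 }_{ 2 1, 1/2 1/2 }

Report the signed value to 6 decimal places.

√[4·1!3!0!/5! · 3!1!1!0!3!0!] = √(36/5)
  +(−1)^1/∏(1,0,0,0,3,0)! = -1/6  (running -1/6)
⟨..|..⟩ = √(36/5)·(-1/6) = -0.447214

−√(1/5) ≈ -0.447214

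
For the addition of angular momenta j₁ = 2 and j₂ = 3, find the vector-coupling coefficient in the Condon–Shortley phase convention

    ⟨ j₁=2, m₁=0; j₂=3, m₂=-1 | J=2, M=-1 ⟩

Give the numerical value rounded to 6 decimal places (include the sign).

−√(1/7) = -0.377964

j₁+j₂−J=3  J+j₁−j₂=1  J−j₁+j₂=3  j₁+j₂+J+1=8
(j₁±m₁, j₂±m₂, J±M) = (2,2,2,4,1,3)
P² = 36/7
sum k=1..2:
  [1] −1/4 = -1/4
  [2] +1/12 = 1/12
S = -1/6
C² = P²·S² = 1/7 ; C = -0.377964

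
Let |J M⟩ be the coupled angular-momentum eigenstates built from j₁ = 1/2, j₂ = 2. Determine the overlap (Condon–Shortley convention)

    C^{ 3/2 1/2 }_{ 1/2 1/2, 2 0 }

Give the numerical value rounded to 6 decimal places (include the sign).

triangle: 1!*0!*3!/5! = 6/120
(j±m)!: 1!*0!*2!*2!*2!*1! = 8
prefactor² = (2J+1)*Δ*N² = 8/5
  k=0: +1/(0!*1!*0!*2!*0!*1!) = 1/2
Σ = 1/2  ⇒  CG² = 8/5*1/2² = 2/5
CG = +√(2/5) = +0.632456

+√(2/5) ≈ +0.632456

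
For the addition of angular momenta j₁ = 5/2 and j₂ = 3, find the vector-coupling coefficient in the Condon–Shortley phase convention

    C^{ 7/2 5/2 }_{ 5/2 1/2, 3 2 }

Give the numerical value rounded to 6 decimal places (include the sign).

-0.178174

j₁+j₂−J=2  J+j₁−j₂=3  J−j₁+j₂=4  j₁+j₂+J+1=10
(j₁±m₁, j₂±m₂, J±M) = (3,2,5,1,6,1)
P² = 4608/7
sum k=1..2:
  [1] −1/48 = -1/48
  [2] +1/72 = 1/72
S = -1/144
C² = P²·S² = 2/63 ; C = -0.178174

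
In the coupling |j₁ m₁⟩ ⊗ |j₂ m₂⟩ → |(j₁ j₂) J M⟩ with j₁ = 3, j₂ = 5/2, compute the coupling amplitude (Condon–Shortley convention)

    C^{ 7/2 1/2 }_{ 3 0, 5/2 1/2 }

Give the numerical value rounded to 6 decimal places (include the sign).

triangle: 2!*4!*3!/10! = 288/3628800
(j±m)!: 3!*3!*3!*2!*4!*3! = 62208
prefactor² = (2J+1)*Δ*N² = 6912/175
  k=0: +1/(0!*2!*3!*3!*1!*0!) = 1/72
  k=1: −1/(1!*1!*2!*2!*2!*1!) = -1/8
  k=2: +1/(2!*0!*1!*1!*3!*2!) = 1/24
Σ = -5/72  ⇒  CG² = 6912/175*(-5/72)² = 4/21
CG = −√(4/21) = -0.436436

−√(4/21) ≈ -0.436436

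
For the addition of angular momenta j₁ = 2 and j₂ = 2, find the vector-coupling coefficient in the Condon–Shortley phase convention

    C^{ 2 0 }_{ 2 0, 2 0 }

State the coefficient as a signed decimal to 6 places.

triangle: 2!*2!*2!/7! = 8/5040
(j±m)!: 2!*2!*2!*2!*2!*2! = 64
prefactor² = (2J+1)*Δ*N² = 32/63
  k=0: +1/(0!*2!*2!*2!*0!*0!) = 1/8
  k=1: −1/(1!*1!*1!*1!*1!*1!) = -1
  k=2: +1/(2!*0!*0!*0!*2!*2!) = 1/8
Σ = -3/4  ⇒  CG² = 32/63*(-3/4)² = 2/7
CG = −√(2/7) = -0.534522

-0.534522  (= −√(2/7))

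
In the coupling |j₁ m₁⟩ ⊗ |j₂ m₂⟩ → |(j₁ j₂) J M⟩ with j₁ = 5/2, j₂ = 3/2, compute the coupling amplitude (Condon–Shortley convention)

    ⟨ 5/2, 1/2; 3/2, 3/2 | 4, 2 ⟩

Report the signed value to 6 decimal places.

+0.597614

√[9·0!5!3!/9! · 3!2!3!0!6!2!] = √(12960/7)
  +(−1)^0/∏(0,0,2,3,3,0)! = 1/72  (running 1/72)
⟨..|..⟩ = √(12960/7)·(1/72) = +0.597614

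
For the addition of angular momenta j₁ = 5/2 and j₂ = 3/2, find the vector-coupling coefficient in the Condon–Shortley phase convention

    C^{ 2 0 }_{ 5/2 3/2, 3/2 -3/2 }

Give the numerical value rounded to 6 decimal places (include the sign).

+0.654654

j₁+j₂−J=2  J+j₁−j₂=3  J−j₁+j₂=1  j₁+j₂+J+1=7
(j₁±m₁, j₂±m₂, J±M) = (4,1,0,3,2,2)
P² = 48/7
sum k=0..0:
  [0] +1/4 = 1/4
S = 1/4
C² = P²·S² = 3/7 ; C = +0.654654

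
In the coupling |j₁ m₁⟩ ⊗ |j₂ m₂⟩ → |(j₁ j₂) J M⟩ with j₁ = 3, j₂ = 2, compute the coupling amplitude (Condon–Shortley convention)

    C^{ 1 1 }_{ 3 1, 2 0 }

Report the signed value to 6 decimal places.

+0.414039

triangle: 4!×2!×0!/7! = 48/5040
(j±m)!: 4!×2!×2!×2!×2!×0! = 384
prefactor² = (2J+1)×Δ×N² = 384/35
  k=2: +1/(2!×2!×0!×0!×2!×0!) = 1/8
Σ = 1/8  ⇒  CG² = 384/35×1/8² = 6/35
CG = +√(6/35) = +0.414039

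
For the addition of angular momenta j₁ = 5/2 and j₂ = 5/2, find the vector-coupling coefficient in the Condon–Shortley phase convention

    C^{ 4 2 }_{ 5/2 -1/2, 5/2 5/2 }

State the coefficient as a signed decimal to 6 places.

triangle: 1!*4!*4!/10! = 576/3628800
(j±m)!: 2!*3!*5!*0!*6!*2! = 2073600
prefactor² = (2J+1)*Δ*N² = 20736/7
  k=1: −1/(1!*0!*2!*4!*2!*0!) = -1/96
Σ = -1/96  ⇒  CG² = 20736/7*(-1/96)² = 9/28
CG = −√(9/28) = -0.566947

−√(9/28) = -0.566947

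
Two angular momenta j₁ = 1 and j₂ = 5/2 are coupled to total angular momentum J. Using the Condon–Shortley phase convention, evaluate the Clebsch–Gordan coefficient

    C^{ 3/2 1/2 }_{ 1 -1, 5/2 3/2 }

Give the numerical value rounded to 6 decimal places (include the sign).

+√(2/5) = +0.632456

triangle: 2!·0!·3!/6! = 12/720
(j±m)!: 0!·2!·4!·1!·2!·1! = 96
prefactor² = (2J+1)·Δ·N² = 32/5
  k=2: +1/(2!·0!·0!·2!·0!·1!) = 1/4
Σ = 1/4  ⇒  CG² = 32/5·1/4² = 2/5
CG = +√(2/5) = +0.632456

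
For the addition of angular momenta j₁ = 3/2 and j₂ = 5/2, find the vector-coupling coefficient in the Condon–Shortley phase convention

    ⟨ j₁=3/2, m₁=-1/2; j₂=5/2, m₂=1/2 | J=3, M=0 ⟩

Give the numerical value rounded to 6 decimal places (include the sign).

-0.447214

√[7·1!2!4!/8! · 1!2!3!2!3!3!] = √(36/5)
  +(−1)^0/∏(0,1,2,3,0,1)! = 1/12  (running 1/12)
  +(−1)^1/∏(1,0,1,2,1,2)! = -1/4  (running -1/6)
⟨..|..⟩ = √(36/5)·(-1/6) = -0.447214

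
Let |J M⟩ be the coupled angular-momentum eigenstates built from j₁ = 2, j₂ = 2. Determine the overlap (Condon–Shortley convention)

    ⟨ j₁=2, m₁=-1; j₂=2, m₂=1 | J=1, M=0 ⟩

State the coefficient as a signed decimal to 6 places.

+√(1/10) = +0.316228

√[3·3!1!1!/6! · 1!3!3!1!1!1!] = √(9/10)
  +(−1)^2/∏(2,1,1,1,0,0)! = 1/2  (running 1/2)
  +(−1)^3/∏(3,0,0,0,1,1)! = -1/6  (running 1/3)
⟨..|..⟩ = √(9/10)·(1/3) = +0.316228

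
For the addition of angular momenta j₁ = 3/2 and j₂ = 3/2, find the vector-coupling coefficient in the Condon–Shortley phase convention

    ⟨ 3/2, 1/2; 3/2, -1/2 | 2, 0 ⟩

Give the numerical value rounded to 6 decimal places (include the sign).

√[5·1!2!2!/6! · 2!1!1!2!2!2!] = √(4/9)
  +(−1)^0/∏(0,1,1,1,1,1)! = 1  (running 1)
  +(−1)^1/∏(1,0,0,0,2,2)! = -1/4  (running 3/4)
⟨..|..⟩ = √(4/9)·(3/4) = +0.500000

+√(1/4) ≈ +0.500000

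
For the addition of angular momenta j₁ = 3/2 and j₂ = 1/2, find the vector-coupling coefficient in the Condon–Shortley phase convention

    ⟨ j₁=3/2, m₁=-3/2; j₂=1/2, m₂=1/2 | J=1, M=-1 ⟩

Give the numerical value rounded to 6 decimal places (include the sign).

j₁+j₂−J=1  J+j₁−j₂=2  J−j₁+j₂=0  j₁+j₂+J+1=4
(j₁±m₁, j₂±m₂, J±M) = (0,3,1,0,0,2)
P² = 3
sum k=1..1:
  [1] −1/2 = -1/2
S = -1/2
C² = P²·S² = 3/4 ; C = -0.866025

-0.866025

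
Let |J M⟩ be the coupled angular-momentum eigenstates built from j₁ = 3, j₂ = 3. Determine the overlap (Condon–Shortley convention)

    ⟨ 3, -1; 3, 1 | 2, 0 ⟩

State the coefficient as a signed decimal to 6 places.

-0.327327

triangle: 4!*2!*2!/9! = 96/362880
(j±m)!: 2!*4!*4!*2!*2!*2! = 9216
prefactor² = (2J+1)*Δ*N² = 256/21
  k=2: +1/(2!*2!*2!*2!*0!*0!) = 1/16
  k=3: −1/(3!*1!*1!*1!*1!*1!) = -1/6
  k=4: +1/(4!*0!*0!*0!*2!*2!) = 1/96
Σ = -3/32  ⇒  CG² = 256/21*(-3/32)² = 3/28
CG = −√(3/28) = -0.327327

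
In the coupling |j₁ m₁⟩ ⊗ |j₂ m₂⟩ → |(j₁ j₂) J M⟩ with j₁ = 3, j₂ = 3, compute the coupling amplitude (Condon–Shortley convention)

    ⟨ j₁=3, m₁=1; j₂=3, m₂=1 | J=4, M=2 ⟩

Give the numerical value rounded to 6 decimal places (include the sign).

j₁+j₂−J=2  J+j₁−j₂=4  J−j₁+j₂=4  j₁+j₂+J+1=11
(j₁±m₁, j₂±m₂, J±M) = (4,2,4,2,6,2)
P² = 331776/385
sum k=0..2:
  [0] +1/192 = 1/192
  [1] −1/36 = -1/36
  [2] +1/192 = 1/192
S = -5/288
C² = P²·S² = 20/77 ; C = -0.509647

-0.509647  (= −√(20/77))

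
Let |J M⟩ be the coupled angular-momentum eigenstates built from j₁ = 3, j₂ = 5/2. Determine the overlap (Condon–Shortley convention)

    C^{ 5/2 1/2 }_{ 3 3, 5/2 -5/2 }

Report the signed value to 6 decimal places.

triangle: 3!*3!*2!/9! = 72/362880
(j±m)!: 6!*0!*0!*5!*3!*2! = 1036800
prefactor² = (2J+1)*Δ*N² = 8640/7
  k=0: +1/(0!*3!*0!*0!*3!*2!) = 1/72
Σ = 1/72  ⇒  CG² = 8640/7*1/72² = 5/21
CG = +√(5/21) = +0.487950

+0.487950  (= +√(5/21))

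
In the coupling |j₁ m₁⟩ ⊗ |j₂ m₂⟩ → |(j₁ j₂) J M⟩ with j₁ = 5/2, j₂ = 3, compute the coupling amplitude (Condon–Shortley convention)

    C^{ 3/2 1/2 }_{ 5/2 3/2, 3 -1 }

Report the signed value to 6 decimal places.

j₁+j₂−J=4  J+j₁−j₂=1  J−j₁+j₂=2  j₁+j₂+J+1=8
(j₁±m₁, j₂±m₂, J±M) = (4,1,2,4,2,1)
P² = 384/35
sum k=0..1:
  [0] +1/48 = 1/48
  [1] −1/6 = -1/6
S = -7/48
C² = P²·S² = 7/30 ; C = -0.483046

-0.483046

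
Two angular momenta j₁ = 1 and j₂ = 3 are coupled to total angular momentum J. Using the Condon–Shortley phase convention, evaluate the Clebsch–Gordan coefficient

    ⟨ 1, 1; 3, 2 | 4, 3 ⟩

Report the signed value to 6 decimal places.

√[9·0!2!6!/9! · 2!0!5!1!7!1!] = √(43200)
  +(−1)^0/∏(0,0,0,5,2,1)! = 1/240  (running 1/240)
⟨..|..⟩ = √(43200)·(1/240) = +0.866025

+0.866025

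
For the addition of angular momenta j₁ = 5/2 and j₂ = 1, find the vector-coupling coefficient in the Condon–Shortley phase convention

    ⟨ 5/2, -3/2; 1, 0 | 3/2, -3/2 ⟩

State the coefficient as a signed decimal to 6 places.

j₁+j₂−J=2  J+j₁−j₂=3  J−j₁+j₂=0  j₁+j₂+J+1=6
(j₁±m₁, j₂±m₂, J±M) = (1,4,1,1,0,3)
P² = 48/5
sum k=1..1:
  [1] −1/6 = -1/6
S = -1/6
C² = P²·S² = 4/15 ; C = -0.516398

-0.516398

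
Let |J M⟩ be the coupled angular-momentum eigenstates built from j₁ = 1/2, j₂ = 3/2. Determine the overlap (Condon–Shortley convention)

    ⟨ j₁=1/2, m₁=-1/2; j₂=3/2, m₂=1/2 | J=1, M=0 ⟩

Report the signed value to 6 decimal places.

-0.707107

triangle: 1!·0!·2!/4! = 2/24
(j±m)!: 0!·1!·2!·1!·1!·1! = 2
prefactor² = (2J+1)·Δ·N² = 1/2
  k=1: −1/(1!·0!·0!·1!·0!·1!) = -1
Σ = -1  ⇒  CG² = 1/2·(-1)² = 1/2
CG = −√(1/2) = -0.707107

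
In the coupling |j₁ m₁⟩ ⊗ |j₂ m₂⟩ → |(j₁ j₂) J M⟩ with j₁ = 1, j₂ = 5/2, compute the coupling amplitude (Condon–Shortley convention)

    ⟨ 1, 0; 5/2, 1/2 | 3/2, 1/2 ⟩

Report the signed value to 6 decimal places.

−√(2/5) = -0.632456

triangle: 2!×0!×3!/6! = 12/720
(j±m)!: 1!×1!×3!×2!×2!×1! = 24
prefactor² = (2J+1)×Δ×N² = 8/5
  k=1: −1/(1!×1!×0!×2!×0!×1!) = -1/2
Σ = -1/2  ⇒  CG² = 8/5×(-1/2)² = 2/5
CG = −√(2/5) = -0.632456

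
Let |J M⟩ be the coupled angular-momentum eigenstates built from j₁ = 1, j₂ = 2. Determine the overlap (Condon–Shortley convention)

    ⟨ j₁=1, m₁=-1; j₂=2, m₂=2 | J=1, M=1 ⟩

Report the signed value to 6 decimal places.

√[3·2!0!2!/5! · 0!2!4!0!2!0!] = √(48/5)
  +(−1)^2/∏(2,0,0,2,0,0)! = 1/4  (running 1/4)
⟨..|..⟩ = √(48/5)·(1/4) = +0.774597

+√(3/5) ≈ +0.774597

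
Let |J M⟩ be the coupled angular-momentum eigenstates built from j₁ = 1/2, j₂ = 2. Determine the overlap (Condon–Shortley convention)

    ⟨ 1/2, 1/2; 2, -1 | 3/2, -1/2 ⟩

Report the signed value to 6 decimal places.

+√(3/5) = +0.774597

triangle: 1!×0!×3!/5! = 6/120
(j±m)!: 1!×0!×1!×3!×1!×2! = 12
prefactor² = (2J+1)×Δ×N² = 12/5
  k=0: +1/(0!×1!×0!×1!×0!×2!) = 1/2
Σ = 1/2  ⇒  CG² = 12/5×1/2² = 3/5
CG = +√(3/5) = +0.774597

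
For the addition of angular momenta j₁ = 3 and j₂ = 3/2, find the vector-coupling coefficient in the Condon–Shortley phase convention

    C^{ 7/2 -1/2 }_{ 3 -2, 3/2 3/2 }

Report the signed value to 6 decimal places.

triangle: 1!·5!·2!/9! = 240/362880
(j±m)!: 1!·5!·3!·0!·3!·4! = 103680
prefactor² = (2J+1)·Δ·N² = 3840/7
  k=1: −1/(1!·0!·4!·2!·1!·0!) = -1/48
Σ = -1/48  ⇒  CG² = 3840/7·(-1/48)² = 5/21
CG = −√(5/21) = -0.487950

−√(5/21) = -0.487950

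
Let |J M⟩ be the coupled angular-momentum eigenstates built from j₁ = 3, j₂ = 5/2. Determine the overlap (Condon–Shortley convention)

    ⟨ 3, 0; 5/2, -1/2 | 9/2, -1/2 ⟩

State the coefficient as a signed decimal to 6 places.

√[10·1!5!4!/11! · 3!3!2!3!4!5!] = √(69120/77)
  +(−1)^0/∏(0,1,3,2,2,2)! = 1/48  (running 1/48)
  +(−1)^1/∏(1,0,2,1,3,3)! = -1/72  (running 1/144)
⟨..|..⟩ = √(69120/77)·(1/144) = +0.208063

+0.208063  (= +√(10/231))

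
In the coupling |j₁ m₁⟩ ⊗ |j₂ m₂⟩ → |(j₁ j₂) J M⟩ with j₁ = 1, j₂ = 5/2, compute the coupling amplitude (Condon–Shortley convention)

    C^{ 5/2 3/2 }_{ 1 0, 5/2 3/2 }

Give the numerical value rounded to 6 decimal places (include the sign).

triangle: 1!×1!×4!/7! = 24/5040
(j±m)!: 1!×1!×4!×1!×4!×1! = 576
prefactor² = (2J+1)×Δ×N² = 576/35
  k=0: +1/(0!×1!×1!×4!×0!×0!) = 1/24
  k=1: −1/(1!×0!×0!×3!×1!×1!) = -1/6
Σ = -1/8  ⇒  CG² = 576/35×(-1/8)² = 9/35
CG = −√(9/35) = -0.507093

-0.507093  (= −√(9/35))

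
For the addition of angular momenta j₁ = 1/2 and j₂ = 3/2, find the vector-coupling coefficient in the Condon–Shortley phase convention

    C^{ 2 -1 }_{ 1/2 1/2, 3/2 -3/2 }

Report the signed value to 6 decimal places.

√[5·0!1!3!/5! · 1!0!0!3!1!3!] = √(9)
  +(−1)^0/∏(0,0,0,0,1,3)! = 1/6  (running 1/6)
⟨..|..⟩ = √(9)·(1/6) = +0.500000

+√(1/4) = +0.500000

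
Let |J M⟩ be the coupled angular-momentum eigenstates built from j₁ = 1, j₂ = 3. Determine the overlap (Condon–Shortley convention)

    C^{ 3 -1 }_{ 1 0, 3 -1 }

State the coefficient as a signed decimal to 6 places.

√[7·1!1!5!/8! · 1!1!2!4!2!4!] = √(48)
  +(−1)^0/∏(0,1,1,2,0,3)! = 1/12  (running 1/12)
  +(−1)^1/∏(1,0,0,1,1,4)! = -1/24  (running 1/24)
⟨..|..⟩ = √(48)·(1/24) = +0.288675

+0.288675  (= +√(1/12))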